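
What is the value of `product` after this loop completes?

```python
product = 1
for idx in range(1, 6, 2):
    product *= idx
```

Product of 1, 3, 5, ... up to 5
`product` takes the values: 1 → 3 → 15

Answer: 15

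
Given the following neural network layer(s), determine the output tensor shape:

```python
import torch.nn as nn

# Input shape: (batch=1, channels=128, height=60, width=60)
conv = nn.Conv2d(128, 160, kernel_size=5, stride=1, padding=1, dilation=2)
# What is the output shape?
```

Input: (1, 128, 60, 60) -> Output: (1, 160, 54, 54)

Answer: (1, 160, 54, 54)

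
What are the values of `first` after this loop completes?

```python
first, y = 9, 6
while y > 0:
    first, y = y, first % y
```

GCD of 9 and 6
`first` takes the values: 9 → 6 → 3

Answer: 3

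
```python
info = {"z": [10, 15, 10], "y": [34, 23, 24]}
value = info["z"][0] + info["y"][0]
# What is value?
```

Trace:
`info = {"z": [10, 15, 10], "y": [34, 23, 24]}` → info = {'z': [10, 15, 10], 'y': [34, 23, 24]}
`value = info["z"][0] + info["y"][0]` → value = 44
So value = 44

Answer: 44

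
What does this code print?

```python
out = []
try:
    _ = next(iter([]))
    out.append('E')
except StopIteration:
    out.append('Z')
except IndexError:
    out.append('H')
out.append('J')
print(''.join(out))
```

Execution trace: 'Z' (except StopIteration) → 'J' (after the try/except). Output: ZJ

Answer: ZJ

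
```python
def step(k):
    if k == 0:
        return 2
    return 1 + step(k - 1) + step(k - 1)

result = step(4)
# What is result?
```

step(k) = 1 + 2·step(k-1), step(0)=2. Closed form: (2+1)·2^4 - 1 = 47.

Answer: 47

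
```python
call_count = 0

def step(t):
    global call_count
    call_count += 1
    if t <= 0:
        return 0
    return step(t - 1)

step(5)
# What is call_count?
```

Linear recursion stepping by 1: 6 calls from t=5 down to ≤0.

Answer: 6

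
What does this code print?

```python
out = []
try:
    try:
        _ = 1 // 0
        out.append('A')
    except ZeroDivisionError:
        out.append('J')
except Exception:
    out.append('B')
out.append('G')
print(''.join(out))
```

Execution trace: 'J' (inner except ZeroDivisionError) → 'G' (after the try/except). Output: JG

Answer: JG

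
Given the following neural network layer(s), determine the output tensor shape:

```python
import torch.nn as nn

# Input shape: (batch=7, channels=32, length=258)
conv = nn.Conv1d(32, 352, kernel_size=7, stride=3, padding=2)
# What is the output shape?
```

Input: (7, 32, 258) -> Output: (7, 352, 86)

Answer: (7, 352, 86)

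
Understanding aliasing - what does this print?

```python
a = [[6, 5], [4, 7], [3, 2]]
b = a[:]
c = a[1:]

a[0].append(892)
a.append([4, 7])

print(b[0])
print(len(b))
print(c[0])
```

Key concept: slice with nested mutation.
Step by step:
`a = [[6, 5], [4, 7], [3, 2]]` → a = [[6, 5], [4, 7], [3, 2]]
`b = a[:]` → b = [[6, 5], [4, 7], [3, 2]]
`c = a[1:]` → c = [[4, 7], [3, 2]]
`a[0].append(892)` → a = [[6, 5, 892], [4, 7], [3, 2]]; b = [[6, 5, 892], [4, 7], [3, 2]]
`a.append([4, 7])` → a = [[6, 5, 892], [4, 7], [3, 2], [4, 7]]
`print(b[0])` → prints [6, 5, 892]
`print(len(b))` → prints 3
`print(c[0])` → prints [4, 7]

Answer:
[6, 5, 892]
3
[4, 7]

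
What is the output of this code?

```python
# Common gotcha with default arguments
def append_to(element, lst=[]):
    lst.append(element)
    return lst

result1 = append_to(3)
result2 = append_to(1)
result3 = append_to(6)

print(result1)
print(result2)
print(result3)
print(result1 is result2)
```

Key concept: mutable default argument gotcha.
Step by step:
`result1 = append_to(3)` → result1 = [3]
`result2 = append_to(1)` → result1 = [3, 1] (same object as result2); result2 = [3, 1] (same object as result1)
`result3 = append_to(6)` → result1 = [3, 1, 6] (same object as result2, result3); result2 = [3, 1, 6] (same object as result1, result3); result3 = [3, 1, 6] (same object as result1, result2)
`print(result1)` → prints [3, 1, 6]
`print(result2)` → prints [3, 1, 6]
`print(result3)` → prints [3, 1, 6]
`print(result1 is result2)` → prints True

Answer:
[3, 1, 6]
[3, 1, 6]
[3, 1, 6]
True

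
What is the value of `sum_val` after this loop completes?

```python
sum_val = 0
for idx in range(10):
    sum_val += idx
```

Sum of 0 to 9 = 45
`sum_val` takes the values: 0 → 1 → 3 → 6 → 10 → 15 → 21 → 28 → 36 → 45

Answer: 45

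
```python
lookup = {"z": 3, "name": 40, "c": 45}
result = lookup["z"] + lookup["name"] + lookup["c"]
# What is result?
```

Trace:
`lookup = {"z": 3, "name": 40, "c": 45}` → lookup = {'z': 3, 'name': 40, 'c': 45}
`result = lookup["z"] + lookup["name"] + lookup["c"]` → result = 88
So result = 88

Answer: 88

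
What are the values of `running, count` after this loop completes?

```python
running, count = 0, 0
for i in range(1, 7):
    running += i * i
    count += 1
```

Sum of squares and count
`running, count` takes the values: (0, 0) → (1, 0) → (1, 1) → (5, 1) → (5, 2) → (14, 2) → (14, 3) → (30, 3) → (30, 4) → (55, 4) → (55, 5) → (91, 5) → (91, 6)

Answer: 91, 6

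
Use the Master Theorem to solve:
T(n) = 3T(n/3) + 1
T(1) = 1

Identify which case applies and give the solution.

a=3, b=3, f(n)=1. log_3(3) = 1. Since c=0 < 1, Case 1 applies: T(n) = Θ(n^log_b(a)) = O(n).

Answer: O(n) - Case 1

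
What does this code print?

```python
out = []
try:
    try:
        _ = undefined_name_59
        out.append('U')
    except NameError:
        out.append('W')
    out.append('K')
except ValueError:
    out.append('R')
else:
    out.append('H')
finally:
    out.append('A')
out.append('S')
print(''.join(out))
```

Execution trace: 'W' (inner except NameError) → 'K' (try body, no exception) → 'H' (else) → 'A' (finally) → 'S' (after the try/except). Output: WKHAS

Answer: WKHAS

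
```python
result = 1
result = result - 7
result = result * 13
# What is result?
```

Trace:
`result = 1` → result = 1
`result = result - 7` → result = -6
`result = result * 13` → result = -78
So result = -78

Answer: -78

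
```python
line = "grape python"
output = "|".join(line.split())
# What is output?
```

Trace:
`line = "grape python"` → line = 'grape python'
`output = "|".join(line.split())` → output = 'grape|python'
So output = 'grape|python'

Answer: 'grape|python'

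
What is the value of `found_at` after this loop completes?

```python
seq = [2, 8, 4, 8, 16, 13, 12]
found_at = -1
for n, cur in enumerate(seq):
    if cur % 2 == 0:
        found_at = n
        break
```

First even number index in [2, 8, 4, 8, 16, 13, 12]
`found_at` takes the values: -1 → 0

Answer: 0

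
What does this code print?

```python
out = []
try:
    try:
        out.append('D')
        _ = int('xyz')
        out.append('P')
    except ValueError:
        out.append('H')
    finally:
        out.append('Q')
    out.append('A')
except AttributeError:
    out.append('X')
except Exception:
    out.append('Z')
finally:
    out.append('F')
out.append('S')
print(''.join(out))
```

Execution trace: 'D' (inner try body) → 'H' (inner except ValueError) → 'Q' (inner finally) → 'A' (try body, no exception) → 'F' (finally) → 'S' (after the try/except). Output: DHQAFS

Answer: DHQAFS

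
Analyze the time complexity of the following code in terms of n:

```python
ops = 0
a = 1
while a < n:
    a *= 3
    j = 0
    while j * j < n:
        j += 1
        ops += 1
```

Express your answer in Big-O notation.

Each loop level contributes: log n × √n. Multiplying the contributions gives O(√n log n).

Answer: O(√n log n)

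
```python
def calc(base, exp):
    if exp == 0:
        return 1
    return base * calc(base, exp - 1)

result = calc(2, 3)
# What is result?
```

calc(2, 3) = 2 * 2 * 2 = 8

Answer: 8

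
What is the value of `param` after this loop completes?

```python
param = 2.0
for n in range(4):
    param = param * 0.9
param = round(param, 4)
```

Exponential decay: 2.0 * 0.9^4
`param` takes the values: 2.0 → 1.8 → 1.62 → 1.458 → 1.3122

Answer: 1.3122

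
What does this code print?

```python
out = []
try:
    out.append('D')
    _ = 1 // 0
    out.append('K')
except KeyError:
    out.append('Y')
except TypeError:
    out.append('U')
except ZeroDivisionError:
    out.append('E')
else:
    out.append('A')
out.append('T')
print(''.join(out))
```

Execution trace: 'D' (try body) → 'E' (except ZeroDivisionError) → 'T' (after the try/except). Output: DET

Answer: DET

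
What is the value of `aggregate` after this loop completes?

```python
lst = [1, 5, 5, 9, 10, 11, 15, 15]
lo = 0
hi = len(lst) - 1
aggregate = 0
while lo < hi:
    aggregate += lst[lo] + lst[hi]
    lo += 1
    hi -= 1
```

Sum of pairs from ends
`aggregate` takes the values: 0 → 16 → 36 → 52 → 71

Answer: 71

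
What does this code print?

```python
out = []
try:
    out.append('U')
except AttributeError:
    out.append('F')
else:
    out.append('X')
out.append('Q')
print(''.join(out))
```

Execution trace: 'U' (try body, no exception) → 'X' (else) → 'Q' (after the try/except). Output: UXQ

Answer: UXQ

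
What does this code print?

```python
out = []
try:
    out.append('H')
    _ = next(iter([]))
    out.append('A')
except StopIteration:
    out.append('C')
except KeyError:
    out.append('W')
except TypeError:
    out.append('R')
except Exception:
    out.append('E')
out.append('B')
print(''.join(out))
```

Execution trace: 'H' (try body) → 'C' (except StopIteration) → 'B' (after the try/except). Output: HCB

Answer: HCB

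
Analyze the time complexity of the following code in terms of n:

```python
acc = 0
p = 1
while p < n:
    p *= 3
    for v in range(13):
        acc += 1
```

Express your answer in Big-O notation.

Each loop level contributes: log n × 1. Multiplying the contributions gives O(log n).

Answer: O(log n)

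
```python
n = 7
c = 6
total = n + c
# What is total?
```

Trace:
`n = 7` → n = 7
`c = 6` → c = 6
`total = n + c` → total = 13
So total = 13

Answer: 13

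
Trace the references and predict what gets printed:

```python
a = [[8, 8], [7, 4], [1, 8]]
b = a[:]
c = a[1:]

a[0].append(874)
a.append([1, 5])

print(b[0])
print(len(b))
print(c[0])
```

Key concept: slice with nested mutation.
Step by step:
`a = [[8, 8], [7, 4], [1, 8]]` → a = [[8, 8], [7, 4], [1, 8]]
`b = a[:]` → b = [[8, 8], [7, 4], [1, 8]]
`c = a[1:]` → c = [[7, 4], [1, 8]]
`a[0].append(874)` → a = [[8, 8, 874], [7, 4], [1, 8]]; b = [[8, 8, 874], [7, 4], [1, 8]]
`a.append([1, 5])` → a = [[8, 8, 874], [7, 4], [1, 8], [1, 5]]
`print(b[0])` → prints [8, 8, 874]
`print(len(b))` → prints 3
`print(c[0])` → prints [7, 4]

Answer:
[8, 8, 874]
3
[7, 4]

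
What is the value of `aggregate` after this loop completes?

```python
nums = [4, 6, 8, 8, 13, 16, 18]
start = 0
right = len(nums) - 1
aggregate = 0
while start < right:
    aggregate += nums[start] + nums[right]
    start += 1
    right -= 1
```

Sum of pairs from ends
`aggregate` takes the values: 0 → 22 → 44 → 65

Answer: 65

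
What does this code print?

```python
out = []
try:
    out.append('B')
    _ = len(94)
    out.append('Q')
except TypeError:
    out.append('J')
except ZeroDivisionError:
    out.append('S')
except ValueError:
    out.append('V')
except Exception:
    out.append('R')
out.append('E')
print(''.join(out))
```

Execution trace: 'B' (try body) → 'J' (except TypeError) → 'E' (after the try/except). Output: BJE

Answer: BJE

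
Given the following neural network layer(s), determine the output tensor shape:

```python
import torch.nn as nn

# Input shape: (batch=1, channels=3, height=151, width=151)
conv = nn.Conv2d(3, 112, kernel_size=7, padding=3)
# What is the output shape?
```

Input: (1, 3, 151, 151) -> Output: (1, 112, 151, 151)

Answer: (1, 112, 151, 151)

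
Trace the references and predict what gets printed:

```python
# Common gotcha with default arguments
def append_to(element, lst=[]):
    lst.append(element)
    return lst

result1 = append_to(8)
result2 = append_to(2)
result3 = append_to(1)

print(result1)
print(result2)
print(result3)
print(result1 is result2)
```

Key concept: mutable default argument gotcha.
Step by step:
`result1 = append_to(8)` → result1 = [8]
`result2 = append_to(2)` → result1 = [8, 2] (same object as result2); result2 = [8, 2] (same object as result1)
`result3 = append_to(1)` → result1 = [8, 2, 1] (same object as result2, result3); result2 = [8, 2, 1] (same object as result1, result3); result3 = [8, 2, 1] (same object as result1, result2)
`print(result1)` → prints [8, 2, 1]
`print(result2)` → prints [8, 2, 1]
`print(result3)` → prints [8, 2, 1]
`print(result1 is result2)` → prints True

Answer:
[8, 2, 1]
[8, 2, 1]
[8, 2, 1]
True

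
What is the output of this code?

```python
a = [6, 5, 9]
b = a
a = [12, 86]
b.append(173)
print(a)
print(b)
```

Key concept: rebinding vs mutation: a is rebound to a new list, b still points at the original.
Step by step:
`a = [6, 5, 9]` → a = [6, 5, 9]
`b = a` → b = [6, 5, 9] (same object as a)
`a = [12, 86]` → a = [12, 86]
`b.append(173)` → b = [6, 5, 9, 173]
`print(a)` → prints [12, 86]
`print(b)` → prints [6, 5, 9, 173]

Answer:
[12, 86]
[6, 5, 9, 173]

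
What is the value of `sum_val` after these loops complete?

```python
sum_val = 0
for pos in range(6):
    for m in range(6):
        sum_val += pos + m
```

Sum of all pos+m for pos,m in 6x6
`sum_val` takes the values: 0 → 1 → 3 → 6 → 10 → 15 → 16 → 18 → 21 → 25 → 30 → 36 → 38 → 41 → 45 → 50 → 56 → 63 → 66 → 70 → 75 → 81 → 88 → 96 → 100 → 105 → 111 → 118 → 126 → 135 → 140 → 146 → 153 → 161 → 170 → 180

Answer: 180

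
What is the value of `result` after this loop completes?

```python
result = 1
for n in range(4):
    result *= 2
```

2^4 = 16
`result` takes the values: 1 → 2 → 4 → 8 → 16

Answer: 16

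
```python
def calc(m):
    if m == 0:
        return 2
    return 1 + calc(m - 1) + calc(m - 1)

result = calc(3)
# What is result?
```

calc(m) = 1 + 2·calc(m-1), calc(0)=2. Closed form: (2+1)·2^3 - 1 = 23.

Answer: 23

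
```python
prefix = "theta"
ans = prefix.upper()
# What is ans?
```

Trace:
`prefix = "theta"` → prefix = 'theta'
`ans = prefix.upper()` → ans = 'THETA'
So ans = 'THETA'

Answer: 'THETA'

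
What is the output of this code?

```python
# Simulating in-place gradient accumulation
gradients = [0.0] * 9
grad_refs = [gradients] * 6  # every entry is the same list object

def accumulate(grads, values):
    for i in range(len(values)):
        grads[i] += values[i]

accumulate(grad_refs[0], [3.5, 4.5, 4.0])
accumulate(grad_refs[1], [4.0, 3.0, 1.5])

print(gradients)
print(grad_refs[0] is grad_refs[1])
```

Key concept: gradient accumulation aliasing.
Step by step:
`gradients = [0.0] * 9` → gradients = [0.0, 0.0, 0.0, 0.0, 0.0, 0.0, 0.0, 0.0, 0.0]
`grad_refs = [gradients] * 6` → grad_refs = [[0.0, 0.0, 0.0, 0.0, 0.0, 0.0, 0.0, 0.0, 0.0], [0.0, 0.0, 0.0, 0.0, 0.0, 0.0, 0.0, 0.0, 0.0], [0.0, 0.0, 0.0, 0.0, 0.0, 0.0, 0.0, 0.0, 0.0], [0.0, 0.0, 0.0, 0.0, 0.0, 0.0, 0.0, 0.0, 0.0], [0.0, 0.0, 0.0, 0.0, 0.0, 0.0, 0.0, 0.0, 0.0], [0.0, 0.0, 0.0, 0.0, 0.0, 0.0, 0.0, 0.0, 0.0]]
`accumulate(grad_refs[0], [3.5, 4.5, 4.0])` → gradients = [3.5, 4.5, 4.0, 0.0, 0.0, 0.0, 0.0, 0.0, 0.0]; grad_refs = [[3.5, 4.5, 4.0, 0.0, 0.0, 0.0, 0.0, 0.0, 0.0], [3.5, 4.5, 4.0, 0.0, 0.0, 0.0, 0.0, 0.0, 0.0], [3.5, 4.5, 4.0, 0.0, 0.0, 0.0, 0.0, 0.0, 0.0], [3.5, 4.5, 4.0, 0.0, 0.0, 0.0, 0.0, 0.0, 0.0], [3.5, 4.5, 4.0, 0.0, 0.0, 0.0, 0.0, 0.0, 0.0], [3.5, 4.5, 4.0, 0.0, 0.0, 0.0, 0.0, 0.0, 0.0]]
`accumulate(grad_refs[1], [4.0, 3.0, 1.5])` → gradients = [7.5, 7.5, 5.5, 0.0, 0.0, 0.0, 0.0, 0.0, 0.0]; grad_refs = [[7.5, 7.5, 5.5, 0.0, 0.0, 0.0, 0.0, 0.0, 0.0], [7.5, 7.5, 5.5, 0.0, 0.0, 0.0, 0.0, 0.0, 0.0], [7.5, 7.5, 5.5, 0.0, 0.0, 0.0, 0.0, 0.0, 0.0], [7.5, 7.5, 5.5, 0.0, 0.0, 0.0, 0.0, 0.0, 0.0], [7.5, 7.5, 5.5, 0.0, 0.0, 0.0, 0.0, 0.0, 0.0], [7.5, 7.5, 5.5, 0.0, 0.0, 0.0, 0.0, 0.0, 0.0]]
`print(gradients)` → prints [7.5, 7.5, 5.5, 0.0, 0.0, 0.0, 0.0, 0.0, 0.0]
`print(grad_refs[0] is grad_refs[1])` → prints True

Answer:
[7.5, 7.5, 5.5, 0.0, 0.0, 0.0, 0.0, 0.0, 0.0]
True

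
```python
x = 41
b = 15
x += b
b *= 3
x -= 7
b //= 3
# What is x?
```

Trace:
`x = 41` → x = 41
`b = 15` → b = 15
`x += b` → x = 56
`b *= 3` → b = 45
`x -= 7` → x = 49
`b //= 3` → b = 15
So x = 49

Answer: 49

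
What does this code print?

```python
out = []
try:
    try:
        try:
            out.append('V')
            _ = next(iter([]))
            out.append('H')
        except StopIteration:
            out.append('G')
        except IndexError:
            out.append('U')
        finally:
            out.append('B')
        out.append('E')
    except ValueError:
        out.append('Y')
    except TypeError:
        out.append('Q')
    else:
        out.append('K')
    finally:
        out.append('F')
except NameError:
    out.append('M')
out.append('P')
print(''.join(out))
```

Execution trace: 'V' (inner try body) → 'G' (inner except StopIteration) → 'B' (inner finally) → 'E' (try body, no exception) → 'K' (else) → 'F' (finally) → 'P' (after the try/except). Output: VGBEKFP

Answer: VGBEKFP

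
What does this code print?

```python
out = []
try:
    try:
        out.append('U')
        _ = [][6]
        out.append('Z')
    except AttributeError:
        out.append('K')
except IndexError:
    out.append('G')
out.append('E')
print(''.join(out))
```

Execution trace: 'U' (try body) → 'G' (outer except IndexError) → 'E' (after the try/except). Output: UGE

Answer: UGE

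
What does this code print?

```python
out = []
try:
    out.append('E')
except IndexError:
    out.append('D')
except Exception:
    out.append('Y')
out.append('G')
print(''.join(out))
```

Execution trace: 'E' (try body, no exception) → 'G' (after the try/except). Output: EG

Answer: EG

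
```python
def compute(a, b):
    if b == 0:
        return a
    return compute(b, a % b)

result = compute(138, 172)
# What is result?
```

compute(138, 172) -> compute(172, 138) -> compute(138, 34) -> compute(34, 2) -> compute(2, 0) -> 2

Answer: 2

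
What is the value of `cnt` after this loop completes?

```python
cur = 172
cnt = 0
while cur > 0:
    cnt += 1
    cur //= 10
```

Count digits by repeated division by 10
`cnt` takes the values: 0 → 1 → 2 → 3

Answer: 3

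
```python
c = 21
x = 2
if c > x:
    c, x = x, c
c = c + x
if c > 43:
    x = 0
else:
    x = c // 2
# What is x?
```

Trace:
`c = 21` → c = 21
`x = 2` → x = 2
`if c > x: ...` → c > x is True → c = 2; x = 21
`c = c + x` → c = 23
`if c > 43: ...` → c > 43 is False, take else branch → x = 11
So x = 11

Answer: 11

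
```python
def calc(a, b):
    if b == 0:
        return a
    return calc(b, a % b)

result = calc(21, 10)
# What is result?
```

calc(21, 10) -> calc(10, 1) -> calc(1, 0) -> 1

Answer: 1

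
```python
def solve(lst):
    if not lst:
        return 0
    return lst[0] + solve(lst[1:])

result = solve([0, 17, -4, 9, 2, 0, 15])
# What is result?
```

0 + 17 + (-4) + 9 + 2 + 0 + 15 + 0 = 39

Answer: 39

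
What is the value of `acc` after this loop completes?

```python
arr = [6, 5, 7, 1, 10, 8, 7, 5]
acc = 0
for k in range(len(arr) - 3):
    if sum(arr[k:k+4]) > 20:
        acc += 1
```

Count windows with sum > 20
`acc` takes the values: 0 → 1 → 2 → 3 → 4

Answer: 4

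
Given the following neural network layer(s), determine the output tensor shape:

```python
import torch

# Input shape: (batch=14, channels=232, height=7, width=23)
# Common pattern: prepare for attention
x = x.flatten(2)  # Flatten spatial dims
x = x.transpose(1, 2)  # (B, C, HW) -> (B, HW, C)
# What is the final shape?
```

Input: (14, 232, 7, 23) -> after flatten(2): (14, 232, 161) -> Output: (14, 161, 232)

Answer: (14, 161, 232)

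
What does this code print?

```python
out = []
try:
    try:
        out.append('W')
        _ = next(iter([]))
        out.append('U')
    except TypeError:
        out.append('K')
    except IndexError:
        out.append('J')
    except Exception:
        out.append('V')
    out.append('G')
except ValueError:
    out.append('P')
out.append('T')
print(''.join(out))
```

Execution trace: 'W' (inner try body) → 'V' (inner except Exception) → 'G' (try body, no exception) → 'T' (after the try/except). Output: WVGT

Answer: WVGT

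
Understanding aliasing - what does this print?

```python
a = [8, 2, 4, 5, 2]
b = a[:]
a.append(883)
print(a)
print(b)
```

Key concept: slice [:] creates copy.
Step by step:
`a = [8, 2, 4, 5, 2]` → a = [8, 2, 4, 5, 2]
`b = a[:]` → b = [8, 2, 4, 5, 2]
`a.append(883)` → a = [8, 2, 4, 5, 2, 883]
`print(a)` → prints [8, 2, 4, 5, 2, 883]
`print(b)` → prints [8, 2, 4, 5, 2]

Answer:
[8, 2, 4, 5, 2, 883]
[8, 2, 4, 5, 2]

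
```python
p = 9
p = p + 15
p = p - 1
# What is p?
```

Trace:
`p = 9` → p = 9
`p = p + 15` → p = 24
`p = p - 1` → p = 23
So p = 23

Answer: 23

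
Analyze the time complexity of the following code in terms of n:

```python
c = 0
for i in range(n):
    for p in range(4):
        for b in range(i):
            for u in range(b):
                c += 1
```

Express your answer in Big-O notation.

Each loop level contributes: n × 1 × n × n. Multiplying the contributions gives O(n^3).

Answer: O(n^3)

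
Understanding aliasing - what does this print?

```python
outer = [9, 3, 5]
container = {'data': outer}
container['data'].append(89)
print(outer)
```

Key concept: dict holds reference to list.
Step by step:
`outer = [9, 3, 5]` → outer = [9, 3, 5]
`container = {'data': outer}` → container = {'data': [9, 3, 5]}
`container['data'].append(89)` → outer = [9, 3, 5, 89]; container = {'data': [9, 3, 5, 89]}
`print(outer)` → prints [9, 3, 5, 89]

Answer: [9, 3, 5, 89]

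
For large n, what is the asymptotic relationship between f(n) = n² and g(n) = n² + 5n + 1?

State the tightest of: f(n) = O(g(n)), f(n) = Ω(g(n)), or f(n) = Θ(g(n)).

n² vs n² + 5n + 1: f(n) = Θ(g(n)) — they are asymptotically equivalent (lower-order terms are dominated).

Answer: f(n) = Θ(g(n)) — they are asymptotically equivalent (lower-order terms are dominated).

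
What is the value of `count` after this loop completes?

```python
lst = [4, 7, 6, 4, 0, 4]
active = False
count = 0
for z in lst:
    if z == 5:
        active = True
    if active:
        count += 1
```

Count elements after first 5 in [4, 7, 6, 4, 0, 4]
`count` takes the values: 0

Answer: 0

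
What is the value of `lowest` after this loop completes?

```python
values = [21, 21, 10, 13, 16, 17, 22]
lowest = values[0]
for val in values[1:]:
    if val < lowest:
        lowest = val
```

Minimum of [21, 21, 10, 13, 16, 17, 22]
`lowest` takes the values: 21 → 10

Answer: 10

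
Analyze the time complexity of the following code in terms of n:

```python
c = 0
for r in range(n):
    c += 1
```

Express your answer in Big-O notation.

Each loop level contributes: n. Multiplying the contributions gives O(n).

Answer: O(n)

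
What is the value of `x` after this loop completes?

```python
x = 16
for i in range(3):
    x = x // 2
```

Halve 3 times: 16 // 2^3 = 2
`x` takes the values: 16 → 8 → 4 → 2

Answer: 2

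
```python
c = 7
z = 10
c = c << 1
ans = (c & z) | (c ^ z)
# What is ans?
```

Trace:
`c = 7` → c = 7
`z = 10` → z = 10
`c = c << 1` → c = 14
`ans = (c & z) | (c ^ z)` → ans = 14
So ans = 14

Answer: 14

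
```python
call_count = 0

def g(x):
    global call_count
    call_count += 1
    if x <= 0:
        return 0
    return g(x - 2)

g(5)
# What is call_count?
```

Linear recursion stepping by 2: 4 calls from x=5 down to ≤0.

Answer: 4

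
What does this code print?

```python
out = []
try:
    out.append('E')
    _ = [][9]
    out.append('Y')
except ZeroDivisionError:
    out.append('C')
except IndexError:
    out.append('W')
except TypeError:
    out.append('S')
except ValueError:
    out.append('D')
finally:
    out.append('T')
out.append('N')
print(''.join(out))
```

Execution trace: 'E' (try body) → 'W' (except IndexError) → 'T' (finally) → 'N' (after the try/except). Output: EWTN

Answer: EWTN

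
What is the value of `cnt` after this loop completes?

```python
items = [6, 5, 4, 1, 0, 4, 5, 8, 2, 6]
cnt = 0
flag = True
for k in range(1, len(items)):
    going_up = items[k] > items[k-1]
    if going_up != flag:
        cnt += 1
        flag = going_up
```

Count direction changes in [6, 5, 4, 1, 0, 4, 5, 8, 2, 6]
`cnt` takes the values: 0 → 1 → 2 → 3 → 4

Answer: 4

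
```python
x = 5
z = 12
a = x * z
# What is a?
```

Trace:
`x = 5` → x = 5
`z = 12` → z = 12
`a = x * z` → a = 60
So a = 60

Answer: 60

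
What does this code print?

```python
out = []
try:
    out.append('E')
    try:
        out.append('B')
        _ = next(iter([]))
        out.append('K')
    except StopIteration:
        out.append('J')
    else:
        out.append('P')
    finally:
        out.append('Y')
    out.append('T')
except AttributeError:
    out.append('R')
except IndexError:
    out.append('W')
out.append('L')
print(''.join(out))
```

Execution trace: 'E' (try body) → 'B' (inner try body) → 'J' (inner except StopIteration) → 'Y' (inner finally) → 'T' (try body, no exception) → 'L' (after the try/except). Output: EBJYTL

Answer: EBJYTL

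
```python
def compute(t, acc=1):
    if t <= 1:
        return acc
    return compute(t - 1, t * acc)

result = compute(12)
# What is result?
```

Accumulator trace (n, acc): (12, 1) -> (11, 12) -> (10, 132) -> (9, 1320) -> (8, 11880) -> (7, 95040) -> (6, 665280) -> (5, 3991680) -> (4, 19958400) -> (3, 79833600) -> (2, 239500800) -> (1, 479001600) -> return 479001600

Answer: 479001600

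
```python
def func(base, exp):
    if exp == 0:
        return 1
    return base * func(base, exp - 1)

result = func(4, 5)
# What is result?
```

func(4, 5) = 4 * 4 * 4 * 4 * 4 = 1024

Answer: 1024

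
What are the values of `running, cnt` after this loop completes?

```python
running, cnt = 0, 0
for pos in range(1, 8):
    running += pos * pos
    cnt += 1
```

Sum of squares and count
`running, cnt` takes the values: (0, 0) → (1, 0) → (1, 1) → (5, 1) → (5, 2) → (14, 2) → (14, 3) → (30, 3) → (30, 4) → (55, 4) → (55, 5) → (91, 5) → (91, 6) → (140, 6) → (140, 7)

Answer: 140, 7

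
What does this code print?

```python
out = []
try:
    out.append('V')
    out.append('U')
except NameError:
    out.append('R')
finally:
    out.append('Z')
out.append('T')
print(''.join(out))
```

Execution trace: 'V' (try body) → 'U' (try body, no exception) → 'Z' (finally) → 'T' (after the try/except). Output: VUZT

Answer: VUZT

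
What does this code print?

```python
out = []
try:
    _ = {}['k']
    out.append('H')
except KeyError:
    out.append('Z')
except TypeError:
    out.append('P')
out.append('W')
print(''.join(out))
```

Execution trace: 'Z' (except KeyError) → 'W' (after the try/except). Output: ZW

Answer: ZW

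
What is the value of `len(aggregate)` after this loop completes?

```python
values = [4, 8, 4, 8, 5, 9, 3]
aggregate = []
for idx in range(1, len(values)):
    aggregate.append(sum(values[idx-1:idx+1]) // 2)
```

Number of 2-element averages
`aggregate` takes the values: [] → [6] → [6, 6] → [6, 6, 6] → [6, 6, 6, 6] → [6, 6, 6, 6, 7] → [6, 6, 6, 6, 7, 6]
So `len(aggregate)` = 6

Answer: 6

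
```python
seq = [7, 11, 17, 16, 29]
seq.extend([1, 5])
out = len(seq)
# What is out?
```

Trace:
`seq = [7, 11, 17, 16, 29]` → seq = [7, 11, 17, 16, 29]
`seq.extend([1, 5])` → seq = [7, 11, 17, 16, 29, 1, 5]
`out = len(seq)` → out = 7
So out = 7

Answer: 7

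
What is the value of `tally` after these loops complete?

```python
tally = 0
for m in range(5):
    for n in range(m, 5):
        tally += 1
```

Upper triangle: 5 + 4 + ... + 1
`tally` takes the values: 0 → 1 → 2 → 3 → 4 → 5 → 6 → 7 → 8 → 9 → 10 → 11 → 12 → 13 → 14 → 15

Answer: 15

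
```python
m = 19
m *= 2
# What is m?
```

Trace:
`m = 19` → m = 19
`m *= 2` → m = 38
So m = 38

Answer: 38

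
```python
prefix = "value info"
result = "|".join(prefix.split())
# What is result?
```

Trace:
`prefix = "value info"` → prefix = 'value info'
`result = "|".join(prefix.split())` → result = 'value|info'
So result = 'value|info'

Answer: 'value|info'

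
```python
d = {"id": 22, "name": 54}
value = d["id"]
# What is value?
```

Trace:
`d = {"id": 22, "name": 54}` → d = {'id': 22, 'name': 54}
`value = d["id"]` → value = 22
So value = 22

Answer: 22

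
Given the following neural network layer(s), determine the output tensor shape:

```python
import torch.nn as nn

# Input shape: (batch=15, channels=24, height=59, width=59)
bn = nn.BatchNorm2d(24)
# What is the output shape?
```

Input: (15, 24, 59, 59) -> Output: (15, 24, 59, 59)

Answer: (15, 24, 59, 59)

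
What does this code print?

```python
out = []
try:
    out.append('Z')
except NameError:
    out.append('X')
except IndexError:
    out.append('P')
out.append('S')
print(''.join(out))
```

Execution trace: 'Z' (try body, no exception) → 'S' (after the try/except). Output: ZS

Answer: ZS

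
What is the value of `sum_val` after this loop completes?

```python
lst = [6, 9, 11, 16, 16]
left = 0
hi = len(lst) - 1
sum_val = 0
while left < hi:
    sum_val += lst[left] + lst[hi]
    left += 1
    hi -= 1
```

Sum of pairs from ends
`sum_val` takes the values: 0 → 22 → 47

Answer: 47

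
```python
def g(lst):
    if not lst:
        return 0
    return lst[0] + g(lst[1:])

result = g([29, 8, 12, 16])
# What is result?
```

29 + 8 + 12 + 16 + 0 = 65

Answer: 65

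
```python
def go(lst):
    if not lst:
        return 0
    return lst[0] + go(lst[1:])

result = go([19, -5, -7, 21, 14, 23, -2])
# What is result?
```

19 + (-5) + (-7) + 21 + 14 + 23 + (-2) + 0 = 63

Answer: 63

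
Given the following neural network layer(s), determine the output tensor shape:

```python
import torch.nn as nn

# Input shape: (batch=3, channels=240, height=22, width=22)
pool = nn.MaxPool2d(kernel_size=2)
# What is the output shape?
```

Input: (3, 240, 22, 22) -> Output: (3, 240, 11, 11)

Answer: (3, 240, 11, 11)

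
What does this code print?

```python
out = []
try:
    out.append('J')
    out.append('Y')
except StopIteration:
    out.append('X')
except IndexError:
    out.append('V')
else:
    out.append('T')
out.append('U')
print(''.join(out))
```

Execution trace: 'J' (try body) → 'Y' (try body, no exception) → 'T' (else) → 'U' (after the try/except). Output: JYTU

Answer: JYTU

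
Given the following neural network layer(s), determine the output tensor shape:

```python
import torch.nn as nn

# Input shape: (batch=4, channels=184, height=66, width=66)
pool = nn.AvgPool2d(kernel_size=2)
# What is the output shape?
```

Input: (4, 184, 66, 66) -> Output: (4, 184, 33, 33)

Answer: (4, 184, 33, 33)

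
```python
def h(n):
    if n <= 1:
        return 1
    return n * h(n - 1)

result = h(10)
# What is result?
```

h(10) = 10 * 9 * 8 * 7 * 6 * 5 * 4 * 3 * 2 * 1 = 3628800

Answer: 3628800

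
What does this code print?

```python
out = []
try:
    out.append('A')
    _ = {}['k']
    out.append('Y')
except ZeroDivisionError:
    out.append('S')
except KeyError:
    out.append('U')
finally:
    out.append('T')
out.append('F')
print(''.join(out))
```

Execution trace: 'A' (try body) → 'U' (except KeyError) → 'T' (finally) → 'F' (after the try/except). Output: AUTF

Answer: AUTF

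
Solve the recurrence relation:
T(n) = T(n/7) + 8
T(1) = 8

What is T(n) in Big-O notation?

Each step divides n by 7 and adds 8. After log_7(n) steps we reach T(1)=8. So T(n) = 8·log_7(n) + 8 = O(log n).

Answer: O(log n)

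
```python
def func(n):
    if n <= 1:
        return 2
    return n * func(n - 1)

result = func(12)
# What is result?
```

func(12) = 12 * 11 * 10 * 9 * 8 * 7 * 6 * 5 * 4 * 3 * 2 * 2 = 958003200

Answer: 958003200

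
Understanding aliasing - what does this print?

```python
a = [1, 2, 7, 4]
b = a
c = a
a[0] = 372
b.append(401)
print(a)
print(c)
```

Key concept: multiple aliases.
Step by step:
`a = [1, 2, 7, 4]` → a = [1, 2, 7, 4]
`b = a` → b = [1, 2, 7, 4] (same object as a)
`c = a` → c = [1, 2, 7, 4] (same object as a, b)
`a[0] = 372` → a = [372, 2, 7, 4] (same object as b, c); b = [372, 2, 7, 4] (same object as a, c); c = [372, 2, 7, 4] (same object as a, b)
`b.append(401)` → a = [372, 2, 7, 4, 401] (same object as b, c); b = [372, 2, 7, 4, 401] (same object as a, c); c = [372, 2, 7, 4, 401] (same object as a, b)
`print(a)` → prints [372, 2, 7, 4, 401]
`print(c)` → prints [372, 2, 7, 4, 401]

Answer:
[372, 2, 7, 4, 401]
[372, 2, 7, 4, 401]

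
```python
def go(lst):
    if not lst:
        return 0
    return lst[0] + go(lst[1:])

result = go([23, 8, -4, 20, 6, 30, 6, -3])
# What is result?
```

23 + 8 + (-4) + 20 + 6 + 30 + 6 + (-3) + 0 = 86

Answer: 86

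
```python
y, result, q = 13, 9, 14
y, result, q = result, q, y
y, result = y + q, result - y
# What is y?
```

Trace:
`y, result, q = 13, 9, 14` → y = 13; result = 9; q = 14
`y, result, q = result, q, y` → y = 9; result = 14; q = 13
`y, result = y + q, result - y` → y = 22; result = 5
So y = 22

Answer: 22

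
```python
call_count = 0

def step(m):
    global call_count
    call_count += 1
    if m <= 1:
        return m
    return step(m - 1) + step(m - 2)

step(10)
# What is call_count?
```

Calls(m) = 1 + Calls(m-1) + Calls(m-2); Calls(0)=Calls(1)=1. For m=10 this gives 177.

Answer: 177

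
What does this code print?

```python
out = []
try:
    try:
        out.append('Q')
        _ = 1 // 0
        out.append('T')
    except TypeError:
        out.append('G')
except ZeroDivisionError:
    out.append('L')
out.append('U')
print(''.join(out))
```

Execution trace: 'Q' (try body) → 'L' (outer except ZeroDivisionError) → 'U' (after the try/except). Output: QLU

Answer: QLU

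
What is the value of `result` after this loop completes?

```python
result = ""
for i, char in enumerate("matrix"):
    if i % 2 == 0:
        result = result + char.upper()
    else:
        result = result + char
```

Uppercase even positions in 'matrix'
`result` takes the values: "" → "M" → "Ma" → "MaT" → "MaTr" → "MaTrI" → "MaTrIx"

Answer: "MaTrIx"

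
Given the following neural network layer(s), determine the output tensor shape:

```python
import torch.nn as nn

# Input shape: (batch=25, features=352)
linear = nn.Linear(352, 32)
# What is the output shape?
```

Input: (25, 352) -> Output: (25, 32)

Answer: (25, 32)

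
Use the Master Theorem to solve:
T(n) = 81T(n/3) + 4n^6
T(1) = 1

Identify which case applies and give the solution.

a=81, b=3, f(n)=4n^6. log_3(81) = 4. Since c=6 > 4 and the regularity condition holds (81(n/3)^6 = (81/3^6)n^6 with 81/3^6 < 1), Case 3 applies: T(n) = Θ(f(n)) = O(n^6).

Answer: O(n^6) - Case 3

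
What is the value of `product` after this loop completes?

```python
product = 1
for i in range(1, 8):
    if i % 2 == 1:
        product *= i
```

Product of odd numbers 1 to 7
`product` takes the values: 1 → 3 → 15 → 105

Answer: 105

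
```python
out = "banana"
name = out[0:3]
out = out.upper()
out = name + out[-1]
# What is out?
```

Trace:
`out = "banana"` → out = 'banana'
`name = out[0:3]` → name = 'ban'
`out = out.upper()` → out = 'BANANA'
`out = name + out[-1]` → out = 'banA'
So out = 'banA'

Answer: 'banA'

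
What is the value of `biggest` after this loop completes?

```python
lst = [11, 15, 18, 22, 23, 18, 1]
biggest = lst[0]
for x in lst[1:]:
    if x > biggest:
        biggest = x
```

Maximum of [11, 15, 18, 22, 23, 18, 1]
`biggest` takes the values: 11 → 15 → 18 → 22 → 23

Answer: 23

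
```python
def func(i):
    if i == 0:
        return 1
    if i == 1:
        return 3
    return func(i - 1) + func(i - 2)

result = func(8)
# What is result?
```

Build up from base cases: func(0)=1, func(1)=3, func(2)=4, func(3)=7, func(4)=11, func(5)=18, func(6)=29, ..., func(8)=76

Answer: 76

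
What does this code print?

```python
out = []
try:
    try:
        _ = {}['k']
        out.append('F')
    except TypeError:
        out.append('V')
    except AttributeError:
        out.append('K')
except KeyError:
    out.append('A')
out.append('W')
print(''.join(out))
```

Execution trace: 'A' (outer except KeyError) → 'W' (after the try/except). Output: AW

Answer: AW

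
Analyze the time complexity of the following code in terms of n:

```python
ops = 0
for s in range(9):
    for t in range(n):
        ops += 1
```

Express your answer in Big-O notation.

Each loop level contributes: 1 × n. Multiplying the contributions gives O(n).

Answer: O(n)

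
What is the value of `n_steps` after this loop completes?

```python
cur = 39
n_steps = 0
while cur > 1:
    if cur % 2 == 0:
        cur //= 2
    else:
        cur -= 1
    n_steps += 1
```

Steps to reduce 39 to 1
`n_steps` takes the values: 0 → 1 → 2 → 3 → 4 → 5 → 6 → 7 → 8

Answer: 8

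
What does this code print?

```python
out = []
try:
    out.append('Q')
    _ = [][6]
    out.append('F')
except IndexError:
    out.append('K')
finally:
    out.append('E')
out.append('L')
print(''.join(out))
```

Execution trace: 'Q' (try body) → 'K' (except IndexError) → 'E' (finally) → 'L' (after the try/except). Output: QKEL

Answer: QKEL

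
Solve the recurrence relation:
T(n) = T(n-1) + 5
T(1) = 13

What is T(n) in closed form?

Unrolling: T(n) = T(1) + 5·(n-1) = 13 + 5(n-1) = 5n + 8.

Answer: T(n) = 5n + 8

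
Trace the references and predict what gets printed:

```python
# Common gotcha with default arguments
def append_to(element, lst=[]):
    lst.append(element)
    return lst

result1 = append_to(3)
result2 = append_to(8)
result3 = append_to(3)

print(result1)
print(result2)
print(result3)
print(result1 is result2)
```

Key concept: mutable default argument gotcha.
Step by step:
`result1 = append_to(3)` → result1 = [3]
`result2 = append_to(8)` → result1 = [3, 8] (same object as result2); result2 = [3, 8] (same object as result1)
`result3 = append_to(3)` → result1 = [3, 8, 3] (same object as result2, result3); result2 = [3, 8, 3] (same object as result1, result3); result3 = [3, 8, 3] (same object as result1, result2)
`print(result1)` → prints [3, 8, 3]
`print(result2)` → prints [3, 8, 3]
`print(result3)` → prints [3, 8, 3]
`print(result1 is result2)` → prints True

Answer:
[3, 8, 3]
[3, 8, 3]
[3, 8, 3]
True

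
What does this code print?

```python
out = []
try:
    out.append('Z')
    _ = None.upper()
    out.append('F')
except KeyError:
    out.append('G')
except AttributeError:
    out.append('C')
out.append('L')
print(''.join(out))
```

Execution trace: 'Z' (try body) → 'C' (except AttributeError) → 'L' (after the try/except). Output: ZCL

Answer: ZCL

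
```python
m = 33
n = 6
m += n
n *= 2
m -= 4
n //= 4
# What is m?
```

Trace:
`m = 33` → m = 33
`n = 6` → n = 6
`m += n` → m = 39
`n *= 2` → n = 12
`m -= 4` → m = 35
`n //= 4` → n = 3
So m = 35

Answer: 35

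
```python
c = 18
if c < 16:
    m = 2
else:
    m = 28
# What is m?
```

Trace:
`c = 18` → c = 18
`if c < 16: ...` → c < 16 is False, take else branch → m = 28
So m = 28

Answer: 28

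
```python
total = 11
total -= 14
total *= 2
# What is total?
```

Trace:
`total = 11` → total = 11
`total -= 14` → total = -3
`total *= 2` → total = -6
So total = -6

Answer: -6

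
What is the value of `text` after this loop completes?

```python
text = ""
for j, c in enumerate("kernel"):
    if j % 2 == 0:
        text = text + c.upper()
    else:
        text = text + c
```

Uppercase even positions in 'kernel'
`text` takes the values: "" → "K" → "Ke" → "KeR" → "KeRn" → "KeRnE" → "KeRnEl"

Answer: "KeRnEl"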